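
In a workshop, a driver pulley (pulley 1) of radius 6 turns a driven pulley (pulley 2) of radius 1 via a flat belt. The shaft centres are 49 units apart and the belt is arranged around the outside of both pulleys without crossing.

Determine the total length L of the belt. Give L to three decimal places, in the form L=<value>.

open belt: β = asin((r2−r1)/C) = asin(-5/49) = -5.8567°
wrap1 = π − 2β = 191.7134°
wrap2 = π + 2β = 168.2866°
tangent length = C·cosβ = 48.7442
L = r1·wrap1 + r2·wrap2 + 2·C·cosβ = 6·3.3460 + 1·2.9372 + 2·48.7442 = 120.5018

L=120.502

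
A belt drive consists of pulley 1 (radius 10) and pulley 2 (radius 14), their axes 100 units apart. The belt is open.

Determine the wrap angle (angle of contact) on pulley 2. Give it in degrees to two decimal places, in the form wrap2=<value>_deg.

open belt: β = asin((r2−r1)/C) = asin(4/100) = 2.2924°
wrap1 = π − 2β = 175.4151°
wrap2 = π + 2β = 184.5849°

wrap2=184.58_deg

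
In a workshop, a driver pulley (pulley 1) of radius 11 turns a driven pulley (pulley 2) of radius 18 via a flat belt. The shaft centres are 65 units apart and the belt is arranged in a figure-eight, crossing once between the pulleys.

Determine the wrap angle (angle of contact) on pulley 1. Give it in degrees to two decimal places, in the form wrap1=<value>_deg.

crossed belt: β = asin((r1+r2)/C) = asin(29/65) = 26.4972°
wrap1 = wrap2 = π + 2β = 232.9944°

wrap1=232.99_deg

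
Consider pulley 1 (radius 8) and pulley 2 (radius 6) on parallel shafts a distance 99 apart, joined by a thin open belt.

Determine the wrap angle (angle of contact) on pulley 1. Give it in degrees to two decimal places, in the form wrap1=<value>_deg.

wrap1=182.32_deg

open belt: β = asin((r2−r1)/C) = asin(-2/99) = -1.1576°
wrap1 = π − 2β = 182.3151°
wrap2 = π + 2β = 177.6849°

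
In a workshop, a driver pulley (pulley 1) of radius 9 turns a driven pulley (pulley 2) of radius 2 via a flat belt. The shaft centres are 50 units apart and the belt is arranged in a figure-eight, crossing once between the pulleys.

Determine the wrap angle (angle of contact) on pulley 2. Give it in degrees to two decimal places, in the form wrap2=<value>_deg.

crossed belt: β = asin((r1+r2)/C) = asin(11/50) = 12.7090°
wrap1 = wrap2 = π + 2β = 205.4181°

wrap2=205.42_deg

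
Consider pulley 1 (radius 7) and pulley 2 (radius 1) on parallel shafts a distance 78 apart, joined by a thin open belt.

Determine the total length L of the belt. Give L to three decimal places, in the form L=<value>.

L=181.595

open belt: β = asin((r2−r1)/C) = asin(-6/78) = -4.4117°
wrap1 = π − 2β = 188.8235°
wrap2 = π + 2β = 171.1765°
tangent length = C·cosβ = 77.7689
L = r1·wrap1 + r2·wrap2 + 2·C·cosβ = 7·3.2956 + 1·2.9876 + 2·77.7689 = 181.5945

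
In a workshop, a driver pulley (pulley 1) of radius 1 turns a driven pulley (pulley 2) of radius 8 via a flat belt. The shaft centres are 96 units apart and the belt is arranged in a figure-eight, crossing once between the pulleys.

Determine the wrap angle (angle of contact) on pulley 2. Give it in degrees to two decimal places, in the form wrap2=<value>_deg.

crossed belt: β = asin((r1+r2)/C) = asin(9/96) = 5.3794°
wrap1 = wrap2 = π + 2β = 190.7588°

wrap2=190.76_deg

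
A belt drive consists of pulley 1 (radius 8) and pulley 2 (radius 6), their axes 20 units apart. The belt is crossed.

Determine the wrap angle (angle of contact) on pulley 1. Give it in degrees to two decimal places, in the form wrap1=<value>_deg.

crossed belt: β = asin((r1+r2)/C) = asin(14/20) = 44.4270°
wrap1 = wrap2 = π + 2β = 268.8540°

wrap1=268.85_deg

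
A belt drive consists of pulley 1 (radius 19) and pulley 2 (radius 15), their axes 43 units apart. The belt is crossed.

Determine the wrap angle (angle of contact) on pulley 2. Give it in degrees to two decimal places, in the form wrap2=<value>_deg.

crossed belt: β = asin((r1+r2)/C) = asin(34/43) = 52.2508°
wrap1 = wrap2 = π + 2β = 284.5015°

wrap2=284.50_deg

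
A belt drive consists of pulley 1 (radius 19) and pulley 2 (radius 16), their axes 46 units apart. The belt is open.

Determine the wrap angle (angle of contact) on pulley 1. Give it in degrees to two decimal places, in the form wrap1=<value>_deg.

wrap1=187.48_deg

open belt: β = asin((r2−r1)/C) = asin(-3/46) = -3.7393°
wrap1 = π − 2β = 187.4787°
wrap2 = π + 2β = 172.5213°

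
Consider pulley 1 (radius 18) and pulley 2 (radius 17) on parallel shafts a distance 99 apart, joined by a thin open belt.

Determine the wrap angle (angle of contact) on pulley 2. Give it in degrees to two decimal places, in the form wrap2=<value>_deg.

wrap2=178.84_deg

open belt: β = asin((r2−r1)/C) = asin(-1/99) = -0.5788°
wrap1 = π − 2β = 181.1575°
wrap2 = π + 2β = 178.8425°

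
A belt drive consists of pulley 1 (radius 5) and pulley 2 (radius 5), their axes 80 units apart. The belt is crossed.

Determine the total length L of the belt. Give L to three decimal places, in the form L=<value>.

L=192.668

crossed belt: β = asin((r1+r2)/C) = asin(10/80) = 7.1808°
wrap1 = wrap2 = π + 2β = 194.3615°
tangent length = C·cosβ = 79.3725
L = (r1+r2)·wrap + 2·C·cosβ = 10·3.3922 + 2·79.3725 = 192.6676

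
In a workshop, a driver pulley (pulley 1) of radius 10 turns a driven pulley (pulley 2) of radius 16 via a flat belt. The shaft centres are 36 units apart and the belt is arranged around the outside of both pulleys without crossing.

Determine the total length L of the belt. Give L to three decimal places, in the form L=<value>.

open belt: β = asin((r2−r1)/C) = asin(6/36) = 9.5941°
wrap1 = π − 2β = 160.8119°
wrap2 = π + 2β = 199.1881°
tangent length = C·cosβ = 35.4965
L = r1·wrap1 + r2·wrap2 + 2·C·cosβ = 10·2.8067 + 16·3.4765 + 2·35.4965 = 154.6837

L=154.684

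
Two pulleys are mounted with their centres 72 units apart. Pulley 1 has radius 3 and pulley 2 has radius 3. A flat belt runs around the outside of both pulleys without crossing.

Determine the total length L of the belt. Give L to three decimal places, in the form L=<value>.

open belt: β = asin((r2−r1)/C) = asin(0/72) = 0.0000°
wrap1 = π − 2β = 180.0000°
wrap2 = π + 2β = 180.0000°
tangent length = C·cosβ = 72.0000
L = r1·wrap1 + r2·wrap2 + 2·C·cosβ = 3·3.1416 + 3·3.1416 + 2·72.0000 = 162.8496

L=162.850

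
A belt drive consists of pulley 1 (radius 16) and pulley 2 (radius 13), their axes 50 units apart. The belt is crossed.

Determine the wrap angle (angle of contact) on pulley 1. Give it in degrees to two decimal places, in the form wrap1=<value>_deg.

wrap1=250.90_deg

crossed belt: β = asin((r1+r2)/C) = asin(29/50) = 35.4505°
wrap1 = wrap2 = π + 2β = 250.9011°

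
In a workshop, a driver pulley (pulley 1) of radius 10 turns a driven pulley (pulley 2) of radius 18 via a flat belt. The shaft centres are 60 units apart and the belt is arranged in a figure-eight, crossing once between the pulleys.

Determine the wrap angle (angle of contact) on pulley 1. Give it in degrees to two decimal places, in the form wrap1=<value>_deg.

wrap1=235.64_deg

crossed belt: β = asin((r1+r2)/C) = asin(28/60) = 27.8181°
wrap1 = wrap2 = π + 2β = 235.6363°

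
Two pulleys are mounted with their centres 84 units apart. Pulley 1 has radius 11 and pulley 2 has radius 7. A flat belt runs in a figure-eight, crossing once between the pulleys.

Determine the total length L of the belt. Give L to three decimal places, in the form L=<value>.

crossed belt: β = asin((r1+r2)/C) = asin(18/84) = 12.3736°
wrap1 = wrap2 = π + 2β = 204.7473°
tangent length = C·cosβ = 82.0488
L = (r1+r2)·wrap + 2·C·cosβ = 18·3.5735 + 2·82.0488 = 228.4208

L=228.421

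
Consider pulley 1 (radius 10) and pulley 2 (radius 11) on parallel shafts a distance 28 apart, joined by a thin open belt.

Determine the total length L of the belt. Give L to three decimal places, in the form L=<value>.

open belt: β = asin((r2−r1)/C) = asin(1/28) = 2.0467°
wrap1 = π − 2β = 175.9066°
wrap2 = π + 2β = 184.0934°
tangent length = C·cosβ = 27.9821
L = r1·wrap1 + r2·wrap2 + 2·C·cosβ = 10·3.0701 + 11·3.2130 + 2·27.9821 = 122.0092

L=122.009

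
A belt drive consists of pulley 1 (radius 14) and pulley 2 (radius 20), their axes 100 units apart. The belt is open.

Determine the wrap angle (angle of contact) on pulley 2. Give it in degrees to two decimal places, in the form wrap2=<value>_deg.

open belt: β = asin((r2−r1)/C) = asin(6/100) = 3.4398°
wrap1 = π − 2β = 173.1204°
wrap2 = π + 2β = 186.8796°

wrap2=186.88_deg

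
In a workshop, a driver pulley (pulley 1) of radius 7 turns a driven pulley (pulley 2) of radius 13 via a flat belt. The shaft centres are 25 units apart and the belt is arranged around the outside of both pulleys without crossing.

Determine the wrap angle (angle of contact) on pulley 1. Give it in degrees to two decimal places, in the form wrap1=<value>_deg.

open belt: β = asin((r2−r1)/C) = asin(6/25) = 13.8865°
wrap1 = π − 2β = 152.2269°
wrap2 = π + 2β = 207.7731°

wrap1=152.23_deg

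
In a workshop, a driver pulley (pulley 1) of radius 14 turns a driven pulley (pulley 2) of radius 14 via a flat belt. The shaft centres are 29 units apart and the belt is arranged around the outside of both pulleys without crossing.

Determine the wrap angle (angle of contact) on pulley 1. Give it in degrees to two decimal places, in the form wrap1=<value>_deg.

wrap1=180.00_deg

open belt: β = asin((r2−r1)/C) = asin(0/29) = 0.0000°
wrap1 = π − 2β = 180.0000°
wrap2 = π + 2β = 180.0000°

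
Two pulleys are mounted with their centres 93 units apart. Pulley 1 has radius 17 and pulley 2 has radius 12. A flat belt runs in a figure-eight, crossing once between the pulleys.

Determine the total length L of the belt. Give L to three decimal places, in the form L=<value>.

L=286.225

crossed belt: β = asin((r1+r2)/C) = asin(29/93) = 18.1694°
wrap1 = wrap2 = π + 2β = 216.3389°
tangent length = C·cosβ = 88.3629
L = (r1+r2)·wrap + 2·C·cosβ = 29·3.7758 + 2·88.3629 = 286.2247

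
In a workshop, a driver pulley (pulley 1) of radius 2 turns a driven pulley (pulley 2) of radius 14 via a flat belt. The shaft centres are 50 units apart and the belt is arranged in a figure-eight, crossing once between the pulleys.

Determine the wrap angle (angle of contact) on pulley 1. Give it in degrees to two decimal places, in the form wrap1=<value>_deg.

wrap1=217.33_deg

crossed belt: β = asin((r1+r2)/C) = asin(16/50) = 18.6629°
wrap1 = wrap2 = π + 2β = 217.3258°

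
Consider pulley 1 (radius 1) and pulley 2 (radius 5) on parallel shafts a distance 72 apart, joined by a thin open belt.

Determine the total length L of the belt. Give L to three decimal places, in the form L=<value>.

L=163.072

open belt: β = asin((r2−r1)/C) = asin(4/72) = 3.1847°
wrap1 = π − 2β = 173.6305°
wrap2 = π + 2β = 186.3695°
tangent length = C·cosβ = 71.8888
L = r1·wrap1 + r2·wrap2 + 2·C·cosβ = 1·3.0304 + 5·3.2528 + 2·71.8888 = 163.0718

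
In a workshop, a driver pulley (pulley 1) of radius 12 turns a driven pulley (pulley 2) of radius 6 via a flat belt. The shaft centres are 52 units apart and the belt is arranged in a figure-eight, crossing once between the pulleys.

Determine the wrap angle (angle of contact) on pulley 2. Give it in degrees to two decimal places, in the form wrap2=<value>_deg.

wrap2=220.50_deg

crossed belt: β = asin((r1+r2)/C) = asin(18/52) = 20.2522°
wrap1 = wrap2 = π + 2β = 220.5045°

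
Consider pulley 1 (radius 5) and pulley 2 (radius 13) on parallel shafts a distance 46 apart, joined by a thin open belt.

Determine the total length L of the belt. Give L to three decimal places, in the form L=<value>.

L=149.944

open belt: β = asin((r2−r1)/C) = asin(8/46) = 10.0154°
wrap1 = π − 2β = 159.9692°
wrap2 = π + 2β = 200.0308°
tangent length = C·cosβ = 45.2990
L = r1·wrap1 + r2·wrap2 + 2·C·cosβ = 5·2.7920 + 13·3.4912 + 2·45.2990 = 149.9435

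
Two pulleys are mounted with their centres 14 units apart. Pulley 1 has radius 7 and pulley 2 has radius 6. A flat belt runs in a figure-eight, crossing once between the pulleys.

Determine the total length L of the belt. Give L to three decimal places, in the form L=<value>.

crossed belt: β = asin((r1+r2)/C) = asin(13/14) = 68.2132°
wrap1 = wrap2 = π + 2β = 316.4264°
tangent length = C·cosβ = 5.1962
L = (r1+r2)·wrap + 2·C·cosβ = 13·5.5227 + 2·5.1962 = 82.1872

L=82.187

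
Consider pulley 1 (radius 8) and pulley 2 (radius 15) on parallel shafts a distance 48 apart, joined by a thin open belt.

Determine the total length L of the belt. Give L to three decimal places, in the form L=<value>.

L=169.279

open belt: β = asin((r2−r1)/C) = asin(7/48) = 8.3855°
wrap1 = π − 2β = 163.2289°
wrap2 = π + 2β = 196.7711°
tangent length = C·cosβ = 47.4868
L = r1·wrap1 + r2·wrap2 + 2·C·cosβ = 8·2.8489 + 15·3.4343 + 2·47.4868 = 169.2793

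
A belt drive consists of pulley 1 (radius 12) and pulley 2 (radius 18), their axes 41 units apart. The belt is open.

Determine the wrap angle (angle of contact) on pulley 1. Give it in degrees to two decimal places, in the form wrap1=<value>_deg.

open belt: β = asin((r2−r1)/C) = asin(6/41) = 8.4150°
wrap1 = π − 2β = 163.1701°
wrap2 = π + 2β = 196.8299°

wrap1=163.17_deg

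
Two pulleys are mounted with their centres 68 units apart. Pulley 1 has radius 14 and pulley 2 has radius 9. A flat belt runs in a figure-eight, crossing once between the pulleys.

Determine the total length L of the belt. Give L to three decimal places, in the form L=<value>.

L=216.113

crossed belt: β = asin((r1+r2)/C) = asin(23/68) = 19.7694°
wrap1 = wrap2 = π + 2β = 219.5388°
tangent length = C·cosβ = 63.9922
L = (r1+r2)·wrap + 2·C·cosβ = 23·3.8317 + 2·63.9922 = 216.1129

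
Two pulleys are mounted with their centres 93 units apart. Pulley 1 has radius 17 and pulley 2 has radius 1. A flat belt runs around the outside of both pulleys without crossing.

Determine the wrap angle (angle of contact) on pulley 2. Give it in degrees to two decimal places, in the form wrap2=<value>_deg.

wrap2=160.19_deg

open belt: β = asin((r2−r1)/C) = asin(-16/93) = -9.9066°
wrap1 = π − 2β = 199.8133°
wrap2 = π + 2β = 160.1867°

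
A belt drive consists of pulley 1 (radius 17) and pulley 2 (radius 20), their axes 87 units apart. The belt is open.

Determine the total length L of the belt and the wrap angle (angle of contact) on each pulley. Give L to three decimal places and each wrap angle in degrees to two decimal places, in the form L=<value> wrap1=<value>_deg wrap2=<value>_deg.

L=290.342 wrap1=176.05_deg wrap2=183.95_deg

open belt: β = asin((r2−r1)/C) = asin(3/87) = 1.9761°
wrap1 = π − 2β = 176.0478°
wrap2 = π + 2β = 183.9522°
tangent length = C·cosβ = 86.9483
L = r1·wrap1 + r2·wrap2 + 2·C·cosβ = 17·3.0726 + 20·3.2106 + 2·86.9483 = 290.3424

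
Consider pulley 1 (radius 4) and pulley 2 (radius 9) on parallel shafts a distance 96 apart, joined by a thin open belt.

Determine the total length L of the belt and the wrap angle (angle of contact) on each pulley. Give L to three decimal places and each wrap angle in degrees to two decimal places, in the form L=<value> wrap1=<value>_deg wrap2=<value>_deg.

open belt: β = asin((r2−r1)/C) = asin(5/96) = 2.9855°
wrap1 = π − 2β = 174.0290°
wrap2 = π + 2β = 185.9710°
tangent length = C·cosβ = 95.8697
L = r1·wrap1 + r2·wrap2 + 2·C·cosβ = 4·3.0374 + 9·3.2458 + 2·95.8697 = 233.1012

L=233.101 wrap1=174.03_deg wrap2=185.97_deg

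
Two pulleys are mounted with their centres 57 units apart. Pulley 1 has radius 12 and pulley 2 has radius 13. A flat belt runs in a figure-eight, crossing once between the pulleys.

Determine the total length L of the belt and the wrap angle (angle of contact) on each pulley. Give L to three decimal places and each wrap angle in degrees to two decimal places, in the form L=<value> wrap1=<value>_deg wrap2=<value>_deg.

crossed belt: β = asin((r1+r2)/C) = asin(25/57) = 26.0144°
wrap1 = wrap2 = π + 2β = 232.0287°
tangent length = C·cosβ = 51.2250
L = (r1+r2)·wrap + 2·C·cosβ = 25·4.0497 + 2·51.2250 = 203.6916

L=203.692 wrap1=232.03_deg wrap2=232.03_deg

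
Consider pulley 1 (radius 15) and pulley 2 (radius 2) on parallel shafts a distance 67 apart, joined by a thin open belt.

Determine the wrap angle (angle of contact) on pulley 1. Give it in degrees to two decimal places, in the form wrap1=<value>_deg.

wrap1=202.38_deg

open belt: β = asin((r2−r1)/C) = asin(-13/67) = -11.1881°
wrap1 = π − 2β = 202.3761°
wrap2 = π + 2β = 157.6239°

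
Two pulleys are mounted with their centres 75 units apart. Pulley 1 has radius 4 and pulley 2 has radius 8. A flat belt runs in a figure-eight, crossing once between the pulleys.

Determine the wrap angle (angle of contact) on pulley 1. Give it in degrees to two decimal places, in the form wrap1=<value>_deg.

wrap1=198.41_deg

crossed belt: β = asin((r1+r2)/C) = asin(12/75) = 9.2069°
wrap1 = wrap2 = π + 2β = 198.4138°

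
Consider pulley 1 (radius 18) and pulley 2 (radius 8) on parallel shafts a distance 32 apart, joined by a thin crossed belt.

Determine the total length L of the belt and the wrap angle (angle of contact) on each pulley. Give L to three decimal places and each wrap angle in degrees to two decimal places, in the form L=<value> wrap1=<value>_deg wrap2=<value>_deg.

crossed belt: β = asin((r1+r2)/C) = asin(26/32) = 54.3409°
wrap1 = wrap2 = π + 2β = 288.6818°
tangent length = C·cosβ = 18.6548
L = (r1+r2)·wrap + 2·C·cosβ = 26·5.0384 + 2·18.6548 = 168.3092

L=168.309 wrap1=288.68_deg wrap2=288.68_deg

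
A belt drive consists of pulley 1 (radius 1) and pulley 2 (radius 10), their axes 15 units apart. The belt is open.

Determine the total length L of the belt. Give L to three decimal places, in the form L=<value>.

L=70.141

open belt: β = asin((r2−r1)/C) = asin(9/15) = 36.8699°
wrap1 = π − 2β = 106.2602°
wrap2 = π + 2β = 253.7398°
tangent length = C·cosβ = 12.0000
L = r1·wrap1 + r2·wrap2 + 2·C·cosβ = 1·1.8546 + 10·4.4286 + 2·12.0000 = 70.1405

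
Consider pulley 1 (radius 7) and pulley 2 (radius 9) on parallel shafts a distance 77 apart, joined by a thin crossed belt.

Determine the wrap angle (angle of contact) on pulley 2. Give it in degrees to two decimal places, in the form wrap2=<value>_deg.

crossed belt: β = asin((r1+r2)/C) = asin(16/77) = 11.9930°
wrap1 = wrap2 = π + 2β = 203.9860°

wrap2=203.99_deg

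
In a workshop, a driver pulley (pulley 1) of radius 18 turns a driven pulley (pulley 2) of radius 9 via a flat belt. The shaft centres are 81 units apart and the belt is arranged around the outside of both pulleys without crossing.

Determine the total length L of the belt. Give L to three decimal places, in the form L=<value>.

L=247.824

open belt: β = asin((r2−r1)/C) = asin(-9/81) = -6.3794°
wrap1 = π − 2β = 192.7587°
wrap2 = π + 2β = 167.2413°
tangent length = C·cosβ = 80.4984
L = r1·wrap1 + r2·wrap2 + 2·C·cosβ = 18·3.3643 + 9·2.9189 + 2·80.4984 = 247.8240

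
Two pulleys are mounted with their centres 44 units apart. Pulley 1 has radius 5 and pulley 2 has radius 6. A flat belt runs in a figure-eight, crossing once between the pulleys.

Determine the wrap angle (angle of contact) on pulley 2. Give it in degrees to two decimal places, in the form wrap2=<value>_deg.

crossed belt: β = asin((r1+r2)/C) = asin(11/44) = 14.4775°
wrap1 = wrap2 = π + 2β = 208.9550°

wrap2=208.96_deg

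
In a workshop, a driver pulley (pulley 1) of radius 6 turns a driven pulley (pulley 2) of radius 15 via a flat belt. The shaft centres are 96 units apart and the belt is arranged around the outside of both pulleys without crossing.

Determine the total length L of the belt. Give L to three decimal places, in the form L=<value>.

open belt: β = asin((r2−r1)/C) = asin(9/96) = 5.3794°
wrap1 = π − 2β = 169.2412°
wrap2 = π + 2β = 190.7588°
tangent length = C·cosβ = 95.5772
L = r1·wrap1 + r2·wrap2 + 2·C·cosβ = 6·2.9538 + 15·3.3294 + 2·95.5772 = 258.8178

L=258.818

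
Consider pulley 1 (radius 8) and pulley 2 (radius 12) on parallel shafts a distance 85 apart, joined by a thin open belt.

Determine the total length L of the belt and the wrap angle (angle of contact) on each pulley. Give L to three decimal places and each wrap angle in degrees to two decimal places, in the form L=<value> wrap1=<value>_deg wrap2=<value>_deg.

L=233.020 wrap1=174.61_deg wrap2=185.39_deg

open belt: β = asin((r2−r1)/C) = asin(4/85) = 2.6973°
wrap1 = π − 2β = 174.6055°
wrap2 = π + 2β = 185.3945°
tangent length = C·cosβ = 84.9058
L = r1·wrap1 + r2·wrap2 + 2·C·cosβ = 8·3.0474 + 12·3.2357 + 2·84.9058 = 233.0201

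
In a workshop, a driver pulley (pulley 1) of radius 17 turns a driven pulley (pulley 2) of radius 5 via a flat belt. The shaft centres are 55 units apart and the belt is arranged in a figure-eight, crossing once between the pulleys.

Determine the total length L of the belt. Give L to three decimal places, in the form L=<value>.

crossed belt: β = asin((r1+r2)/C) = asin(22/55) = 23.5782°
wrap1 = wrap2 = π + 2β = 227.1564°
tangent length = C·cosβ = 50.4083
L = (r1+r2)·wrap + 2·C·cosβ = 22·3.9646 + 2·50.4083 = 188.0384

L=188.038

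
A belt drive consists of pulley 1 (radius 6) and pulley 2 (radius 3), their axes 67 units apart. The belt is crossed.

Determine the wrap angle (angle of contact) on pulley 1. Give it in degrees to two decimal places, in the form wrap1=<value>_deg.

wrap1=195.44_deg

crossed belt: β = asin((r1+r2)/C) = asin(9/67) = 7.7198°
wrap1 = wrap2 = π + 2β = 195.4396°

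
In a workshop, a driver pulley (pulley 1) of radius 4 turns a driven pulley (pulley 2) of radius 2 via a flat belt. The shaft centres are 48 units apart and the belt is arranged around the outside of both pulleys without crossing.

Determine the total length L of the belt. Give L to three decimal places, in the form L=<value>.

L=114.933

open belt: β = asin((r2−r1)/C) = asin(-2/48) = -2.3880°
wrap1 = π − 2β = 184.7760°
wrap2 = π + 2β = 175.2240°
tangent length = C·cosβ = 47.9583
L = r1·wrap1 + r2·wrap2 + 2·C·cosβ = 4·3.2250 + 2·3.0582 + 2·47.9583 = 114.9329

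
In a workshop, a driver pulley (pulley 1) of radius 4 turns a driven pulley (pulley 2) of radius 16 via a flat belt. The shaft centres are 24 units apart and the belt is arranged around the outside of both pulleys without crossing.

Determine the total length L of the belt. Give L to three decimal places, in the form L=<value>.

open belt: β = asin((r2−r1)/C) = asin(12/24) = 30.0000°
wrap1 = π − 2β = 120.0000°
wrap2 = π + 2β = 240.0000°
tangent length = C·cosβ = 20.7846
L = r1·wrap1 + r2·wrap2 + 2·C·cosβ = 4·2.0944 + 16·4.1888 + 2·20.7846 = 116.9674

L=116.967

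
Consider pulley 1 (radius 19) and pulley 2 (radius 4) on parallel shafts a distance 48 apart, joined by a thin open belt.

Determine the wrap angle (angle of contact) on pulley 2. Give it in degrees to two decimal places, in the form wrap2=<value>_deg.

open belt: β = asin((r2−r1)/C) = asin(-15/48) = -18.2100°
wrap1 = π − 2β = 216.4199°
wrap2 = π + 2β = 143.5801°

wrap2=143.58_deg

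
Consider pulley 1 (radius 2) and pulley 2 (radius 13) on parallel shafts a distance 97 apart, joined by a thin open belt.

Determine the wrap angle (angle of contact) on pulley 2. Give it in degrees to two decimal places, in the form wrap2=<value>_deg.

open belt: β = asin((r2−r1)/C) = asin(11/97) = 6.5115°
wrap1 = π − 2β = 166.9771°
wrap2 = π + 2β = 193.0229°

wrap2=193.02_deg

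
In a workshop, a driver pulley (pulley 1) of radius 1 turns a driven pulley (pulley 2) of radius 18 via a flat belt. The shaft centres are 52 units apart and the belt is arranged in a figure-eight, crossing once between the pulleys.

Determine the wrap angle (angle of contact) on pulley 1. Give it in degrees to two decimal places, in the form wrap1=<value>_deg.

crossed belt: β = asin((r1+r2)/C) = asin(19/52) = 21.4313°
wrap1 = wrap2 = π + 2β = 222.8625°

wrap1=222.86_deg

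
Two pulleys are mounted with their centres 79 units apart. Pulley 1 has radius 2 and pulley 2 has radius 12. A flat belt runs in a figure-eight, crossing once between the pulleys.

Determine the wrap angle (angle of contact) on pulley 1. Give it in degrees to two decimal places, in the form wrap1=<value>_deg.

crossed belt: β = asin((r1+r2)/C) = asin(14/79) = 10.2076°
wrap1 = wrap2 = π + 2β = 200.4152°

wrap1=200.42_deg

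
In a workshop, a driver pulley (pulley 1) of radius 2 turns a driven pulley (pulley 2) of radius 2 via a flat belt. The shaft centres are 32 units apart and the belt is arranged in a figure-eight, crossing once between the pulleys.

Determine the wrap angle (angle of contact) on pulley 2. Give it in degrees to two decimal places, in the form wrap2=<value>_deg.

crossed belt: β = asin((r1+r2)/C) = asin(4/32) = 7.1808°
wrap1 = wrap2 = π + 2β = 194.3615°

wrap2=194.36_deg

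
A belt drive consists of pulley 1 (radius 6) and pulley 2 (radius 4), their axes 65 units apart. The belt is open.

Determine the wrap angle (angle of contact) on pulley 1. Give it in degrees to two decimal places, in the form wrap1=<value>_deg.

open belt: β = asin((r2−r1)/C) = asin(-2/65) = -1.7632°
wrap1 = π − 2β = 183.5265°
wrap2 = π + 2β = 176.4735°

wrap1=183.53_deg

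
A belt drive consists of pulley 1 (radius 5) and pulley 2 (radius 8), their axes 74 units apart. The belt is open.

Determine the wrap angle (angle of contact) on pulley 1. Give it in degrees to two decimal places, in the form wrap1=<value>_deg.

open belt: β = asin((r2−r1)/C) = asin(3/74) = 2.3234°
wrap1 = π − 2β = 175.3531°
wrap2 = π + 2β = 184.6469°

wrap1=175.35_deg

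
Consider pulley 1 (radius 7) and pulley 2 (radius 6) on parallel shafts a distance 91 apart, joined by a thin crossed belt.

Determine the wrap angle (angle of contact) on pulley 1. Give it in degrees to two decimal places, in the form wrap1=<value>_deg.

crossed belt: β = asin((r1+r2)/C) = asin(13/91) = 8.2132°
wrap1 = wrap2 = π + 2β = 196.4264°

wrap1=196.43_deg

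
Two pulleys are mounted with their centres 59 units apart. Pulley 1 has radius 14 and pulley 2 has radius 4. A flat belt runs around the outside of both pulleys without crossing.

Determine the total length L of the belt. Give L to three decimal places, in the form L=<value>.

L=176.248

open belt: β = asin((r2−r1)/C) = asin(-10/59) = -9.7583°
wrap1 = π − 2β = 199.5165°
wrap2 = π + 2β = 160.4835°
tangent length = C·cosβ = 58.1464
L = r1·wrap1 + r2·wrap2 + 2·C·cosβ = 14·3.4822 + 4·2.8010 + 2·58.1464 = 176.2477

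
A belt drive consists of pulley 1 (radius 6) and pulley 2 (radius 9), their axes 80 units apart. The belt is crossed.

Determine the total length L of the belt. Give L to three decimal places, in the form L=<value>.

crossed belt: β = asin((r1+r2)/C) = asin(15/80) = 10.8069°
wrap1 = wrap2 = π + 2β = 201.6138°
tangent length = C·cosβ = 78.5812
L = (r1+r2)·wrap + 2·C·cosβ = 15·3.5188 + 2·78.5812 = 209.9447

L=209.945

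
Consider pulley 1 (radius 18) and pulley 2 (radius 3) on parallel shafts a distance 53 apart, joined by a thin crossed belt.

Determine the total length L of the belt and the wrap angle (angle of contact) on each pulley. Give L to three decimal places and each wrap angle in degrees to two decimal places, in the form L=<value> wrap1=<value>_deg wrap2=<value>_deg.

L=180.409 wrap1=226.68_deg wrap2=226.68_deg

crossed belt: β = asin((r1+r2)/C) = asin(21/53) = 23.3425°
wrap1 = wrap2 = π + 2β = 226.6850°
tangent length = C·cosβ = 48.6621
L = (r1+r2)·wrap + 2·C·cosβ = 21·3.9564 + 2·48.6621 = 180.4086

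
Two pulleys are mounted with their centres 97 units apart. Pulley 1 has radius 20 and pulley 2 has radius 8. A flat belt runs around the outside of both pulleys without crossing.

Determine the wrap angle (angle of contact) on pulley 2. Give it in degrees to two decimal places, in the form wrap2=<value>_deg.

open belt: β = asin((r2−r1)/C) = asin(-12/97) = -7.1063°
wrap1 = π − 2β = 194.2127°
wrap2 = π + 2β = 165.7873°

wrap2=165.79_deg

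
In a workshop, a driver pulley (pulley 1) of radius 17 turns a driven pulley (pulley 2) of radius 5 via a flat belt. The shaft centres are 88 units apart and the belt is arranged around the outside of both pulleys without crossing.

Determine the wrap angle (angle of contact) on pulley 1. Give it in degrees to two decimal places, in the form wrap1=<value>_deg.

wrap1=195.67_deg

open belt: β = asin((r2−r1)/C) = asin(-12/88) = -7.8375°
wrap1 = π − 2β = 195.6750°
wrap2 = π + 2β = 164.3250°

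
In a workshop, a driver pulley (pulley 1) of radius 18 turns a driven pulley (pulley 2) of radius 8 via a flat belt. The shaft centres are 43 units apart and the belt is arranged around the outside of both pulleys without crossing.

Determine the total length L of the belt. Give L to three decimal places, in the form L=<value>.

open belt: β = asin((r2−r1)/C) = asin(-10/43) = -13.4477°
wrap1 = π − 2β = 206.8955°
wrap2 = π + 2β = 153.1045°
tangent length = C·cosβ = 41.8210
L = r1·wrap1 + r2·wrap2 + 2·C·cosβ = 18·3.6110 + 8·2.6722 + 2·41.8210 = 170.0176

L=170.018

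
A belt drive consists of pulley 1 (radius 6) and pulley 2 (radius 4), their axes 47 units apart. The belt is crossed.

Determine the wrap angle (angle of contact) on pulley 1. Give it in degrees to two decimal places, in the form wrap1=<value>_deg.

crossed belt: β = asin((r1+r2)/C) = asin(10/47) = 12.2845°
wrap1 = wrap2 = π + 2β = 204.5690°

wrap1=204.57_deg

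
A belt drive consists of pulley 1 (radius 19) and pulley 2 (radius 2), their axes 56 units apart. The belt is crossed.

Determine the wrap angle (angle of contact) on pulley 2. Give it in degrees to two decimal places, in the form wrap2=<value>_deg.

crossed belt: β = asin((r1+r2)/C) = asin(21/56) = 22.0243°
wrap1 = wrap2 = π + 2β = 224.0486°

wrap2=224.05_deg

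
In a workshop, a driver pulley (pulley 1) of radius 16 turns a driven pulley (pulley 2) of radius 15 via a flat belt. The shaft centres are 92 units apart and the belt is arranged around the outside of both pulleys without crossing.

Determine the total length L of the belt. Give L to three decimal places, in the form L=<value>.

open belt: β = asin((r2−r1)/C) = asin(-1/92) = -0.6228°
wrap1 = π − 2β = 181.2456°
wrap2 = π + 2β = 178.7544°
tangent length = C·cosβ = 91.9946
L = r1·wrap1 + r2·wrap2 + 2·C·cosβ = 16·3.1633 + 15·3.1199 + 2·91.9946 = 281.4002

L=281.400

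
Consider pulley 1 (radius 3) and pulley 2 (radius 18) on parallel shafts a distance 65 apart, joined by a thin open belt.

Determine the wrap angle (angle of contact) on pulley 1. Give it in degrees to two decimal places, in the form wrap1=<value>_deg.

open belt: β = asin((r2−r1)/C) = asin(15/65) = 13.3424°
wrap1 = π − 2β = 153.3153°
wrap2 = π + 2β = 206.6847°

wrap1=153.32_deg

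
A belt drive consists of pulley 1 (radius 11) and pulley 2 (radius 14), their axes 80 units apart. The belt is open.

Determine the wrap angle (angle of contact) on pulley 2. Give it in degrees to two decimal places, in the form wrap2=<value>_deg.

wrap2=184.30_deg

open belt: β = asin((r2−r1)/C) = asin(3/80) = 2.1491°
wrap1 = π − 2β = 175.7018°
wrap2 = π + 2β = 184.2982°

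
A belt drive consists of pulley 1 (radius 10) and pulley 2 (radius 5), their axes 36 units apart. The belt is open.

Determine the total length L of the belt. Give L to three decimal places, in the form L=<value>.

open belt: β = asin((r2−r1)/C) = asin(-5/36) = -7.9836°
wrap1 = π − 2β = 195.9671°
wrap2 = π + 2β = 164.0329°
tangent length = C·cosβ = 35.6511
L = r1·wrap1 + r2·wrap2 + 2·C·cosβ = 10·3.4203 + 5·2.8629 + 2·35.6511 = 119.8195

L=119.819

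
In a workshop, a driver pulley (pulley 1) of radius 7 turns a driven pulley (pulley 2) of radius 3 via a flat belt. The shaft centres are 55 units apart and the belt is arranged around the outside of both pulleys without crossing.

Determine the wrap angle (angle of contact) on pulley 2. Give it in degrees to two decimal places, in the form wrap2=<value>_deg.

wrap2=171.66_deg

open belt: β = asin((r2−r1)/C) = asin(-4/55) = -4.1706°
wrap1 = π − 2β = 188.3413°
wrap2 = π + 2β = 171.6587°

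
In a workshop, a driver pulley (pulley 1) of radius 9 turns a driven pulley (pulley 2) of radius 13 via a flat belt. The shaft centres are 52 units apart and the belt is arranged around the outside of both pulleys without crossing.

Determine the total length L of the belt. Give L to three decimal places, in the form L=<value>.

L=173.423

open belt: β = asin((r2−r1)/C) = asin(4/52) = 4.4117°
wrap1 = π − 2β = 171.1765°
wrap2 = π + 2β = 188.8235°
tangent length = C·cosβ = 51.8459
L = r1·wrap1 + r2·wrap2 + 2·C·cosβ = 9·2.9876 + 13·3.2956 + 2·51.8459 = 173.4229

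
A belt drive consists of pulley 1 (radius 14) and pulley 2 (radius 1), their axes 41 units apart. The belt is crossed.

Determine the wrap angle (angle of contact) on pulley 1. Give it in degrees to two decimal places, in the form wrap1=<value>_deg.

wrap1=222.92_deg

crossed belt: β = asin((r1+r2)/C) = asin(15/41) = 21.4601°
wrap1 = wrap2 = π + 2β = 222.9203°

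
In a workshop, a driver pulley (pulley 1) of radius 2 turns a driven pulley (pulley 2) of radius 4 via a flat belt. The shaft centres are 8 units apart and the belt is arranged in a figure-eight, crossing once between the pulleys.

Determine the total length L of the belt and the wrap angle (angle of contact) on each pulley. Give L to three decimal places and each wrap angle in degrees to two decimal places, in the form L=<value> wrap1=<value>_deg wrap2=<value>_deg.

crossed belt: β = asin((r1+r2)/C) = asin(6/8) = 48.5904°
wrap1 = wrap2 = π + 2β = 277.1808°
tangent length = C·cosβ = 5.2915
L = (r1+r2)·wrap + 2·C·cosβ = 6·4.8377 + 2·5.2915 = 39.6093

L=39.609 wrap1=277.18_deg wrap2=277.18_deg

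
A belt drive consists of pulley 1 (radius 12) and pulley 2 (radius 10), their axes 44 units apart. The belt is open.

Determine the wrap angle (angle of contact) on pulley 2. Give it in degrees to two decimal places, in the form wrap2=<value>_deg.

wrap2=174.79_deg

open belt: β = asin((r2−r1)/C) = asin(-2/44) = -2.6053°
wrap1 = π − 2β = 185.2105°
wrap2 = π + 2β = 174.7895°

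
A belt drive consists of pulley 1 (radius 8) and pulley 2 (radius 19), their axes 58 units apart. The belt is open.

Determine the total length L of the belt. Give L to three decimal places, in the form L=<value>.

L=202.916

open belt: β = asin((r2−r1)/C) = asin(11/58) = 10.9327°
wrap1 = π − 2β = 158.1347°
wrap2 = π + 2β = 201.8653°
tangent length = C·cosβ = 56.9473
L = r1·wrap1 + r2·wrap2 + 2·C·cosβ = 8·2.7600 + 19·3.5232 + 2·56.9473 = 202.9155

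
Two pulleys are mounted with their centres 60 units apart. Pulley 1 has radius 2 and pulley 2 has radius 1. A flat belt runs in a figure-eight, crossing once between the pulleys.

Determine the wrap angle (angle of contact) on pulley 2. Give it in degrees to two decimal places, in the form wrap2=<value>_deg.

crossed belt: β = asin((r1+r2)/C) = asin(3/60) = 2.8660°
wrap1 = wrap2 = π + 2β = 185.7320°

wrap2=185.73_deg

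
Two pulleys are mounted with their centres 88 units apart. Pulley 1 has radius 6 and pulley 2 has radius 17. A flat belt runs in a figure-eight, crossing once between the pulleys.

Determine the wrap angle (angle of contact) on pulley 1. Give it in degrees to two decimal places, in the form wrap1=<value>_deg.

wrap1=210.30_deg

crossed belt: β = asin((r1+r2)/C) = asin(23/88) = 15.1510°
wrap1 = wrap2 = π + 2β = 210.3020°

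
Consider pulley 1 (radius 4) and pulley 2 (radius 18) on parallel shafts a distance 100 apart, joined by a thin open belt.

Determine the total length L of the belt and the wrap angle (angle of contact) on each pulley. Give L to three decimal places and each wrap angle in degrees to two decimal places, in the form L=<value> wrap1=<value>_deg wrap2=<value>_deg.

L=271.078 wrap1=163.90_deg wrap2=196.10_deg

open belt: β = asin((r2−r1)/C) = asin(14/100) = 8.0478°
wrap1 = π − 2β = 163.9043°
wrap2 = π + 2β = 196.0957°
tangent length = C·cosβ = 99.0152
L = r1·wrap1 + r2·wrap2 + 2·C·cosβ = 4·2.8607 + 18·3.4225 + 2·99.0152 = 271.0783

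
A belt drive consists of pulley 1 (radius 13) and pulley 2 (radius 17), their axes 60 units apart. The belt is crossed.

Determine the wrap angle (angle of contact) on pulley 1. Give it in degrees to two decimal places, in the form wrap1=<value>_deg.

crossed belt: β = asin((r1+r2)/C) = asin(30/60) = 30.0000°
wrap1 = wrap2 = π + 2β = 240.0000°

wrap1=240.00_deg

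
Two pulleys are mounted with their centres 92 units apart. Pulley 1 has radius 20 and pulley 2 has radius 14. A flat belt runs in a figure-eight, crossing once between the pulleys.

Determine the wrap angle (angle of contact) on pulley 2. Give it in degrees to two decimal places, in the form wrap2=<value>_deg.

wrap2=223.38_deg

crossed belt: β = asin((r1+r2)/C) = asin(34/92) = 21.6888°
wrap1 = wrap2 = π + 2β = 223.3776°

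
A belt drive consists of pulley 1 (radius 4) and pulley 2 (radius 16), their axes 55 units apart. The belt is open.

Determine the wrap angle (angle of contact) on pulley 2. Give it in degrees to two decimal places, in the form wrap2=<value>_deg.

wrap2=205.20_deg

open belt: β = asin((r2−r1)/C) = asin(12/55) = 12.6023°
wrap1 = π − 2β = 154.7955°
wrap2 = π + 2β = 205.2045°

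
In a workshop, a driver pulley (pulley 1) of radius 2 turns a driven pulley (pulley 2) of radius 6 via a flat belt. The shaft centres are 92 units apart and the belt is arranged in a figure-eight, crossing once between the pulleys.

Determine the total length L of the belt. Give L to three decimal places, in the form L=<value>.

L=209.829

crossed belt: β = asin((r1+r2)/C) = asin(8/92) = 4.9885°
wrap1 = wrap2 = π + 2β = 189.9771°
tangent length = C·cosβ = 91.6515
L = (r1+r2)·wrap + 2·C·cosβ = 8·3.3157 + 2·91.6515 = 209.8288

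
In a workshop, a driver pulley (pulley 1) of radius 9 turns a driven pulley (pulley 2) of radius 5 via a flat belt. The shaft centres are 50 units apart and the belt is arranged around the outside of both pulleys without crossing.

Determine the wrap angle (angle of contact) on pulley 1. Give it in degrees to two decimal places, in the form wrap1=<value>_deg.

open belt: β = asin((r2−r1)/C) = asin(-4/50) = -4.5886°
wrap1 = π − 2β = 189.1771°
wrap2 = π + 2β = 170.8229°

wrap1=189.18_deg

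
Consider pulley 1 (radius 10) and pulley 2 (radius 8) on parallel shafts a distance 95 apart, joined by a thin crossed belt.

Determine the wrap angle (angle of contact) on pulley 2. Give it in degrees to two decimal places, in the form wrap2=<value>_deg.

crossed belt: β = asin((r1+r2)/C) = asin(18/95) = 10.9221°
wrap1 = wrap2 = π + 2β = 201.8441°

wrap2=201.84_deg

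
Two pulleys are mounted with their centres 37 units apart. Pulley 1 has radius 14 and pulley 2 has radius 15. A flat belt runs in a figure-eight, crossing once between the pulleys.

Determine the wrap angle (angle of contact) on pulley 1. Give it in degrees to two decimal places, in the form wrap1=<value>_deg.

crossed belt: β = asin((r1+r2)/C) = asin(29/37) = 51.6083°
wrap1 = wrap2 = π + 2β = 283.2167°

wrap1=283.22_deg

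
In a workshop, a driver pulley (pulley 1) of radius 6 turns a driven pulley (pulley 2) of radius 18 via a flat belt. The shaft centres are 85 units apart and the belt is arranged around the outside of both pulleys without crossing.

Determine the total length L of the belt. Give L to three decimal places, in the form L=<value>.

open belt: β = asin((r2−r1)/C) = asin(12/85) = 8.1159°
wrap1 = π − 2β = 163.7681°
wrap2 = π + 2β = 196.2319°
tangent length = C·cosβ = 84.1487
L = r1·wrap1 + r2·wrap2 + 2·C·cosβ = 6·2.8583 + 18·3.4249 + 2·84.1487 = 247.0952

L=247.095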